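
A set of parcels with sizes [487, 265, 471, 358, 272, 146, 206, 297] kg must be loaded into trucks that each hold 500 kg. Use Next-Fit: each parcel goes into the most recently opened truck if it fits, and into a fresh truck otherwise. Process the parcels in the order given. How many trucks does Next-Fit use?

truck 1: place 487 kg, 13 kg left
truck 2: place 265 kg, 235 kg left
truck 3: place 471 kg, 29 kg left
truck 4: place 358 kg, 142 kg left
truck 5: place 272 kg, 228 kg left
truck 5: place 146 kg, 82 kg left
truck 6: place 206 kg, 294 kg left
truck 7: place 297 kg, 203 kg left
Final trucks: [487] [265] [471] [358] [272,146] [206] [297].

7 trucks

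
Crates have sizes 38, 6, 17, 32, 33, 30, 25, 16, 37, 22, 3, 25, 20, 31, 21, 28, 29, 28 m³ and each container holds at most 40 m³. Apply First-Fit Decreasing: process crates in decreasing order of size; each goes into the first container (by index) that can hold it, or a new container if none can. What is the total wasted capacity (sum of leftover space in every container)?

Sorted descending: 38, 37, 33, 32, 31, 30, 29, 28, 28, 25, 25, 22, 21, 20, 17, 16, 6, 3.
container 1: place 38 m³, 2 m³ left
container 2: place 37 m³, 3 m³ left
container 3: place 33 m³, 7 m³ left
container 4: place 32 m³, 8 m³ left
container 5: place 31 m³, 9 m³ left
container 6: place 30 m³, 10 m³ left
container 7: place 29 m³, 11 m³ left
container 8: place 28 m³, 12 m³ left
container 9: place 28 m³, 12 m³ left
container 10: place 25 m³, 15 m³ left
container 11: place 25 m³, 15 m³ left
container 12: place 22 m³, 18 m³ left
container 13: place 21 m³, 19 m³ left
container 14: place 20 m³, 20 m³ left
container 12: place 17 m³, 1 m³ left
container 13: place 16 m³, 3 m³ left
container 3: place 6 m³, 1 m³ left
container 2: place 3 m³, 0 m³ left
14 containers × 40 m³ = 560 m³; used 441 m³; unused 119 m³.

119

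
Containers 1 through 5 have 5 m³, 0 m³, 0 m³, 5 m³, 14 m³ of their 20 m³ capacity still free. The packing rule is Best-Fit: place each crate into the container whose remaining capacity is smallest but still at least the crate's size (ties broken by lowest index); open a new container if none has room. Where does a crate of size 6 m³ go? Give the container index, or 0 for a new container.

5

Containers with room: container 5 (14 m³).
Tightest fit is container 5 with 14 m³ free.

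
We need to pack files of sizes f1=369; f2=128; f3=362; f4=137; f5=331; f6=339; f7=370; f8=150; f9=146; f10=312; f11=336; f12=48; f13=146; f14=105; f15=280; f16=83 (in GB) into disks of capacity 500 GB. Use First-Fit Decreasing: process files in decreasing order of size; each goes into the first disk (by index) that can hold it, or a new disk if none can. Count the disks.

Sorted descending: 370, 369, 362, 339, 336, 331, 312, 280, 150, 146, 146, 137, 128, 105, 83, 48.
disk 1: place 370 GB, 130 GB left
disk 2: place 369 GB, 131 GB left
disk 3: place 362 GB, 138 GB left
disk 4: place 339 GB, 161 GB left
disk 5: place 336 GB, 164 GB left
disk 6: place 331 GB, 169 GB left
disk 7: place 312 GB, 188 GB left
disk 8: place 280 GB, 220 GB left
disk 4: place 150 GB, 11 GB left
disk 5: place 146 GB, 18 GB left
disk 6: place 146 GB, 23 GB left
disk 3: place 137 GB, 1 GB left
disk 1: place 128 GB, 2 GB left
disk 2: place 105 GB, 26 GB left
disk 7: place 83 GB, 105 GB left
disk 7: place 48 GB, 57 GB left
Final disks: [370,128] [369,105] [362,137] [339,150] [336,146] [331,146] [312,83,48] [280].

8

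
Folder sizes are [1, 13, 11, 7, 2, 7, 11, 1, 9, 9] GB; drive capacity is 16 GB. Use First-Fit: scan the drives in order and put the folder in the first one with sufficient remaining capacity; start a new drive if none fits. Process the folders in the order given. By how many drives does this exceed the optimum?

1

First-Fit: [1,13,2] [11,1] [7,7] [11] [9] [9] → 6 drives.
Total size 71 GB; any packing needs at least ⌈71/16⌉ = 5 drives.
An optimal packing achieves that bound: [13,2,1] [11,1] [11] [9,7] [9,7] → 5 drives.
Excess: 6 − 5 = 1.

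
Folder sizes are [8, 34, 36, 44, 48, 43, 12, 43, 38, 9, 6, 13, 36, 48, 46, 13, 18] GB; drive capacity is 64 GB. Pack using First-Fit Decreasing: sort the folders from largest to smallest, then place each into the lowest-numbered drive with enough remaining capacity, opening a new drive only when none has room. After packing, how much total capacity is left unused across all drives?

Sorted descending: 48, 48, 46, 44, 43, 43, 38, 36, 36, 34, 18, 13, 13, 12, 9, 8, 6.
48 GB → drive 1 (remaining 16 GB)
48 GB → drive 2 (remaining 16 GB)
46 GB → drive 3 (remaining 18 GB)
44 GB → drive 4 (remaining 20 GB)
43 GB → drive 5 (remaining 21 GB)
43 GB → drive 6 (remaining 21 GB)
38 GB → drive 7 (remaining 26 GB)
36 GB → drive 8 (remaining 28 GB)
36 GB → drive 9 (remaining 28 GB)
34 GB → drive 10 (remaining 30 GB)
18 GB → drive 3 (remaining 0 GB)
13 GB → drive 1 (remaining 3 GB)
13 GB → drive 2 (remaining 3 GB)
12 GB → drive 4 (remaining 8 GB)
9 GB → drive 5 (remaining 12 GB)
8 GB → drive 4 (remaining 0 GB)
6 GB → drive 5 (remaining 6 GB)
10 drives × 64 GB = 640 GB; used 495 GB; unused 145 GB.

145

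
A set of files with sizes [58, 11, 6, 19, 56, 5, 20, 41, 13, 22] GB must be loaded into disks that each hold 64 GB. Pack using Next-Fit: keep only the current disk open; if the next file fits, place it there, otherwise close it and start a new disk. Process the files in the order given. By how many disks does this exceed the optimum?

1

Next-Fit: [58] [11,6,19] [56,5] [20,41] [13,22] → 5 disks.
Total size 251 GB; any packing needs at least ⌈251/64⌉ = 4 disks.
An optimal packing achieves that bound: [58,6] [56,5] [41,22] [20,19,13,11] → 4 disks.
Excess: 5 − 4 = 1.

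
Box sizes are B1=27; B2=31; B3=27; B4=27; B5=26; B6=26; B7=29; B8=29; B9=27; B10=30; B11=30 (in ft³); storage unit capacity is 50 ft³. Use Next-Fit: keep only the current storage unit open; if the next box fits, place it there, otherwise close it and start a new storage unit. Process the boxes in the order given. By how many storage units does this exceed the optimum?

Next-Fit: [27] [31] [27] [27] [26] [26] [29] [29] [27] [30] [30] → 11 storage units.
11 boxes exceed 25 ft³ (half the capacity), and no two of those can share a storage unit, so at least 11 storage units are needed.
So 11 is already optimal.

0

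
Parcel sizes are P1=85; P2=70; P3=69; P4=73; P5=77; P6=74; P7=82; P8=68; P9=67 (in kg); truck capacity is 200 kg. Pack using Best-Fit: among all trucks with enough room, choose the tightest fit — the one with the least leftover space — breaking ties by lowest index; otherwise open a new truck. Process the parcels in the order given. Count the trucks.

5 trucks

Put P1 (85 kg) in truck 1; 115 kg remain.
Put P2 (70 kg) in truck 1; 45 kg remain.
Put P3 (69 kg) in truck 2; 131 kg remain.
Put P4 (73 kg) in truck 2; 58 kg remain.
Put P5 (77 kg) in truck 3; 123 kg remain.
Put P6 (74 kg) in truck 3; 49 kg remain.
Put P7 (82 kg) in truck 4; 118 kg remain.
Put P8 (68 kg) in truck 4; 50 kg remain.
Put P9 (67 kg) in truck 5; 133 kg remain.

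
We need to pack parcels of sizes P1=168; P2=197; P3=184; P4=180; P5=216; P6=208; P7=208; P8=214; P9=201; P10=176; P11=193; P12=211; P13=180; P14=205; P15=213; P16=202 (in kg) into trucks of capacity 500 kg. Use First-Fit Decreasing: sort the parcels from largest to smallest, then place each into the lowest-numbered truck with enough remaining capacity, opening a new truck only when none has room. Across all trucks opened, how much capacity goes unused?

844

Sorted descending: 216, 214, 213, 211, 208, 208, 205, 202, 201, 197, 193, 184, 180, 180, 176, 168.
truck 1: place 216 kg, 284 kg left
truck 1: place 214 kg, 70 kg left
truck 2: place 213 kg, 287 kg left
truck 2: place 211 kg, 76 kg left
truck 3: place 208 kg, 292 kg left
truck 3: place 208 kg, 84 kg left
truck 4: place 205 kg, 295 kg left
truck 4: place 202 kg, 93 kg left
truck 5: place 201 kg, 299 kg left
truck 5: place 197 kg, 102 kg left
truck 6: place 193 kg, 307 kg left
truck 6: place 184 kg, 123 kg left
truck 7: place 180 kg, 320 kg left
truck 7: place 180 kg, 140 kg left
truck 8: place 176 kg, 324 kg left
truck 8: place 168 kg, 156 kg left
8 trucks × 500 kg = 4000 kg; used 3156 kg; unused 844 kg.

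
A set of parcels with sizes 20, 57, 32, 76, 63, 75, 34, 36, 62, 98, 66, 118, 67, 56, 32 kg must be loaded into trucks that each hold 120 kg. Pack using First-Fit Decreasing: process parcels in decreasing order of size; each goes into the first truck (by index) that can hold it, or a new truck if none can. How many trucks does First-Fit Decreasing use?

8

Sorted descending: 118, 98, 76, 75, 67, 66, 63, 62, 57, 56, 36, 34, 32, 32, 20.
118 kg → truck 1 (remaining 2 kg)
98 kg → truck 2 (remaining 22 kg)
76 kg → truck 3 (remaining 44 kg)
75 kg → truck 4 (remaining 45 kg)
67 kg → truck 5 (remaining 53 kg)
66 kg → truck 6 (remaining 54 kg)
63 kg → truck 7 (remaining 57 kg)
62 kg → truck 8 (remaining 58 kg)
57 kg → truck 7 (remaining 0 kg)
56 kg → truck 8 (remaining 2 kg)
36 kg → truck 3 (remaining 8 kg)
34 kg → truck 4 (remaining 11 kg)
32 kg → truck 5 (remaining 21 kg)
32 kg → truck 6 (remaining 22 kg)
20 kg → truck 2 (remaining 2 kg)
Final trucks: [118] [98,20] [76,36] [75,34] [67,32] [66,32] [63,57] [62,56].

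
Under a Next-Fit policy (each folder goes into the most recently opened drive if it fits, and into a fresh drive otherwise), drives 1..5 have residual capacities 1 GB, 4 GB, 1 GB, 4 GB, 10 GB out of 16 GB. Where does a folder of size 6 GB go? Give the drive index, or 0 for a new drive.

Next-Fit only looks at drive 5, which has 10 GB free.
6 GB fits there.

5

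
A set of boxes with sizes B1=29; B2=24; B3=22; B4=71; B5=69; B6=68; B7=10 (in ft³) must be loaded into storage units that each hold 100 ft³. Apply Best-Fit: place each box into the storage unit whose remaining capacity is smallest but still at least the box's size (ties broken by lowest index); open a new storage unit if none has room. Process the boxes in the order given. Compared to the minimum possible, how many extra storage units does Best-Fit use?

Best-Fit: [29,24,22,10] [71] [69] [68] → 4 storage units.
Total size 293 ft³; any packing needs at least ⌈293/100⌉ = 3 storage units.
An optimal packing achieves that bound: [71,29] [69,24] [68,22,10] → 3 storage units.
Excess: 4 − 3 = 1.

1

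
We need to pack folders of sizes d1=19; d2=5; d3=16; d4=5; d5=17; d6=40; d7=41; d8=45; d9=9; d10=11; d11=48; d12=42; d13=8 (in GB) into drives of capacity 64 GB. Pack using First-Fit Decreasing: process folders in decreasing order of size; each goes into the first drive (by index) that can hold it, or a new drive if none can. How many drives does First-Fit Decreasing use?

Sorted descending: 48, 45, 42, 41, 40, 19, 17, 16, 11, 9, 8, 5, 5.
drive 1: place 48 GB, 16 GB left
drive 2: place 45 GB, 19 GB left
drive 3: place 42 GB, 22 GB left
drive 4: place 41 GB, 23 GB left
drive 5: place 40 GB, 24 GB left
drive 2: place 19 GB, 0 GB left
drive 3: place 17 GB, 5 GB left
drive 1: place 16 GB, 0 GB left
drive 4: place 11 GB, 12 GB left
drive 4: place 9 GB, 3 GB left
drive 5: place 8 GB, 16 GB left
drive 3: place 5 GB, 0 GB left
drive 5: place 5 GB, 11 GB left

5 drives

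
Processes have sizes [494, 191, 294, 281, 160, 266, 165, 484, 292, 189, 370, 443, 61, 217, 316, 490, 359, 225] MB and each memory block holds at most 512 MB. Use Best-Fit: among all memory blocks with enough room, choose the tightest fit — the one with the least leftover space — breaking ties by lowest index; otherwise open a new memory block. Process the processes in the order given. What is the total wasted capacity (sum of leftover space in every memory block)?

Put 494 MB in memory block 1; 18 MB remain.
Put 191 MB in memory block 2; 321 MB remain.
Put 294 MB in memory block 2; 27 MB remain.
Put 281 MB in memory block 3; 231 MB remain.
Put 160 MB in memory block 3; 71 MB remain.
Put 266 MB in memory block 4; 246 MB remain.
Put 165 MB in memory block 4; 81 MB remain.
Put 484 MB in memory block 5; 28 MB remain.
Put 292 MB in memory block 6; 220 MB remain.
Put 189 MB in memory block 6; 31 MB remain.
Put 370 MB in memory block 7; 142 MB remain.
Put 443 MB in memory block 8; 69 MB remain.
Put 61 MB in memory block 8; 8 MB remain.
Put 217 MB in memory block 9; 295 MB remain.
Put 316 MB in memory block 10; 196 MB remain.
Put 490 MB in memory block 11; 22 MB remain.
Put 359 MB in memory block 12; 153 MB remain.
Put 225 MB in memory block 9; 70 MB remain.
12 memory blocks × 512 MB = 6144 MB; used 5297 MB; unused 847 MB.

847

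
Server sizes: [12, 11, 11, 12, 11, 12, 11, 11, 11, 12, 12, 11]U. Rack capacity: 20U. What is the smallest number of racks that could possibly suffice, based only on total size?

7

Total size = 12 + 11 + 11 + 12 + 11 + 12 + 11 + 11 + 11 + 12 + 12 + 11 = 137U.
⌈137 / 20⌉ = 7.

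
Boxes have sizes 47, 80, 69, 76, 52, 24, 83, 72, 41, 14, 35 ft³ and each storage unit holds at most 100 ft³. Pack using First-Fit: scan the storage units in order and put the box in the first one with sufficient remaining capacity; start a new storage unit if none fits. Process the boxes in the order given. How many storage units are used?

7

Put 47 ft³ in storage unit 1; 53 ft³ remain.
Put 80 ft³ in storage unit 2; 20 ft³ remain.
Put 69 ft³ in storage unit 3; 31 ft³ remain.
Put 76 ft³ in storage unit 4; 24 ft³ remain.
Put 52 ft³ in storage unit 1; 1 ft³ remain.
Put 24 ft³ in storage unit 3; 7 ft³ remain.
Put 83 ft³ in storage unit 5; 17 ft³ remain.
Put 72 ft³ in storage unit 6; 28 ft³ remain.
Put 41 ft³ in storage unit 7; 59 ft³ remain.
Put 14 ft³ in storage unit 2; 6 ft³ remain.
Put 35 ft³ in storage unit 7; 24 ft³ remain.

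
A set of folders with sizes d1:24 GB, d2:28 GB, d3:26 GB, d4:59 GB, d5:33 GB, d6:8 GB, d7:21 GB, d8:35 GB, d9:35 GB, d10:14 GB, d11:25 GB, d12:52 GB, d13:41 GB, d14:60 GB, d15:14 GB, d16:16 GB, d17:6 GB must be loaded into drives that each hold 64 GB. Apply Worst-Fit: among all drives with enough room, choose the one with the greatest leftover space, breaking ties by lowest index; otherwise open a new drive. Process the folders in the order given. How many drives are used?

d1 (24 GB) → drive 1 (remaining 40 GB)
d2 (28 GB) → drive 1 (remaining 12 GB)
d3 (26 GB) → drive 2 (remaining 38 GB)
d4 (59 GB) → drive 3 (remaining 5 GB)
d5 (33 GB) → drive 2 (remaining 5 GB)
d6 (8 GB) → drive 1 (remaining 4 GB)
d7 (21 GB) → drive 4 (remaining 43 GB)
d8 (35 GB) → drive 4 (remaining 8 GB)
d9 (35 GB) → drive 5 (remaining 29 GB)
d10 (14 GB) → drive 5 (remaining 15 GB)
d11 (25 GB) → drive 6 (remaining 39 GB)
d12 (52 GB) → drive 7 (remaining 12 GB)
d13 (41 GB) → drive 8 (remaining 23 GB)
d14 (60 GB) → drive 9 (remaining 4 GB)
d15 (14 GB) → drive 6 (remaining 25 GB)
d16 (16 GB) → drive 6 (remaining 9 GB)
d17 (6 GB) → drive 8 (remaining 17 GB)

9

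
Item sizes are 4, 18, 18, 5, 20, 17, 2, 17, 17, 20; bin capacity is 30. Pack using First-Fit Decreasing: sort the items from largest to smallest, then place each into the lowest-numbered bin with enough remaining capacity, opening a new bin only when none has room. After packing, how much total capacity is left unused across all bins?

72

Sorted descending: 20, 20, 18, 18, 17, 17, 17, 5, 4, 2.
Put 20 in bin 1; 10 remain.
Put 20 in bin 2; 10 remain.
Put 18 in bin 3; 12 remain.
Put 18 in bin 4; 12 remain.
Put 17 in bin 5; 13 remain.
Put 17 in bin 6; 13 remain.
Put 17 in bin 7; 13 remain.
Put 5 in bin 1; 5 remain.
Put 4 in bin 1; 1 remain.
Put 2 in bin 2; 8 remain.
7 bins × 30 = 210; used 138; unused 72.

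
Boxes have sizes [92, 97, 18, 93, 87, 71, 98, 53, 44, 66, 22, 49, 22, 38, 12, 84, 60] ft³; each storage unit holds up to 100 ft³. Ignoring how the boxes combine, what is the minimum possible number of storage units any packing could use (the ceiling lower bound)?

Total size = 92 + 97 + 18 + 93 + 87 + 71 + 98 + 53 + 44 + 66 + 22 + 49 + 22 + 38 + 12 + 84 + 60 = 1006 ft³.
⌈1006 / 100⌉ = 11.

11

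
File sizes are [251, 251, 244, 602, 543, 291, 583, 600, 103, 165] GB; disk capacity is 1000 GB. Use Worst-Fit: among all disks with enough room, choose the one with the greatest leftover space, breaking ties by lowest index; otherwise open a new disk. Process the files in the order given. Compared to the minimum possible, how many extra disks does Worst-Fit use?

1

Worst-Fit: [251,251,244] [602] [543,291] [583,103] [600,165] → 5 disks.
Total size 3633 GB; any packing needs at least ⌈3633/1000⌉ = 4 disks.
An optimal packing achieves that bound: [602,291,103] [600,251] [583,251,165] [543,244] → 4 disks.
Excess: 5 − 4 = 1.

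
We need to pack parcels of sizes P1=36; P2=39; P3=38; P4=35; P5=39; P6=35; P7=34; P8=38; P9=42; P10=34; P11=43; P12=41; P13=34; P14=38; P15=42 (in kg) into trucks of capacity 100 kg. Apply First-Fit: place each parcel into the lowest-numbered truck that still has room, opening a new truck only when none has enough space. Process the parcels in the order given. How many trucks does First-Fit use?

P1 (36 kg) → truck 1 (remaining 64 kg)
P2 (39 kg) → truck 1 (remaining 25 kg)
P3 (38 kg) → truck 2 (remaining 62 kg)
P4 (35 kg) → truck 2 (remaining 27 kg)
P5 (39 kg) → truck 3 (remaining 61 kg)
P6 (35 kg) → truck 3 (remaining 26 kg)
P7 (34 kg) → truck 4 (remaining 66 kg)
P8 (38 kg) → truck 4 (remaining 28 kg)
P9 (42 kg) → truck 5 (remaining 58 kg)
P10 (34 kg) → truck 5 (remaining 24 kg)
P11 (43 kg) → truck 6 (remaining 57 kg)
P12 (41 kg) → truck 6 (remaining 16 kg)
P13 (34 kg) → truck 7 (remaining 66 kg)
P14 (38 kg) → truck 7 (remaining 28 kg)
P15 (42 kg) → truck 8 (remaining 58 kg)
Final trucks: [36,39] [38,35] [39,35] [34,38] [42,34] [43,41] [34,38] [42].

8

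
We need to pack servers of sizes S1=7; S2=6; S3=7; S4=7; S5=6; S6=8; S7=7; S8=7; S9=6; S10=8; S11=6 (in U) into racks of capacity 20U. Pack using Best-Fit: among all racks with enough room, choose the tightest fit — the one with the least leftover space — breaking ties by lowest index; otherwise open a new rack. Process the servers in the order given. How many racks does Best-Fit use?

4

S1 (7U) → rack 1 (remaining 13U)
S2 (6U) → rack 1 (remaining 7U)
S3 (7U) → rack 1 (remaining 0U)
S4 (7U) → rack 2 (remaining 13U)
S5 (6U) → rack 2 (remaining 7U)
S6 (8U) → rack 3 (remaining 12U)
S7 (7U) → rack 2 (remaining 0U)
S8 (7U) → rack 3 (remaining 5U)
S9 (6U) → rack 4 (remaining 14U)
S10 (8U) → rack 4 (remaining 6U)
S11 (6U) → rack 4 (remaining 0U)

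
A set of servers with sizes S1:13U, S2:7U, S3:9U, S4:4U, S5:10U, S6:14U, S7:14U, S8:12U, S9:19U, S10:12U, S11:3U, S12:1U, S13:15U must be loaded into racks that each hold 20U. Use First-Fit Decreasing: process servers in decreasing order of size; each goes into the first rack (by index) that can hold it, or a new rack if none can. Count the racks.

Sorted descending: 19, 15, 14, 14, 13, 12, 12, 10, 9, 7, 4, 3, 1.
19U → rack 1 (remaining 1U)
15U → rack 2 (remaining 5U)
14U → rack 3 (remaining 6U)
14U → rack 4 (remaining 6U)
13U → rack 5 (remaining 7U)
12U → rack 6 (remaining 8U)
12U → rack 7 (remaining 8U)
10U → rack 8 (remaining 10U)
9U → rack 8 (remaining 1U)
7U → rack 5 (remaining 0U)
4U → rack 2 (remaining 1U)
3U → rack 3 (remaining 3U)
1U → rack 1 (remaining 0U)
Final racks: [19,1] [15,4] [14,3] [14] [13,7] [12] [12] [10,9].

8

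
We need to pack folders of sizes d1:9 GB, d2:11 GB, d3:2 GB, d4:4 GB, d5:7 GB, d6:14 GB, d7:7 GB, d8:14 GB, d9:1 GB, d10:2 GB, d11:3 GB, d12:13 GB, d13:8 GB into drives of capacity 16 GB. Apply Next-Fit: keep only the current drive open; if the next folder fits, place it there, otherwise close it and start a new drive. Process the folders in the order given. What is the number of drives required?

drive 1: place d1 (9 GB), 7 GB left
drive 2: place d2 (11 GB), 5 GB left
drive 2: place d3 (2 GB), 3 GB left
drive 3: place d4 (4 GB), 12 GB left
drive 3: place d5 (7 GB), 5 GB left
drive 4: place d6 (14 GB), 2 GB left
drive 5: place d7 (7 GB), 9 GB left
drive 6: place d8 (14 GB), 2 GB left
drive 6: place d9 (1 GB), 1 GB left
drive 7: place d10 (2 GB), 14 GB left
drive 7: place d11 (3 GB), 11 GB left
drive 8: place d12 (13 GB), 3 GB left
drive 9: place d13 (8 GB), 8 GB left

9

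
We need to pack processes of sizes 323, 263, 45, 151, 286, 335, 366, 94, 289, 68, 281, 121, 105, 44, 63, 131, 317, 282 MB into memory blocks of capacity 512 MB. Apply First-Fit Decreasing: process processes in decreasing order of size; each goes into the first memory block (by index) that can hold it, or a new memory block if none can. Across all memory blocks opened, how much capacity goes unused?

Sorted descending: 366, 335, 323, 317, 289, 286, 282, 281, 263, 151, 131, 121, 105, 94, 68, 63, 45, 44.
Put 366 MB in memory block 1; 146 MB remain.
Put 335 MB in memory block 2; 177 MB remain.
Put 323 MB in memory block 3; 189 MB remain.
Put 317 MB in memory block 4; 195 MB remain.
Put 289 MB in memory block 5; 223 MB remain.
Put 286 MB in memory block 6; 226 MB remain.
Put 282 MB in memory block 7; 230 MB remain.
Put 281 MB in memory block 8; 231 MB remain.
Put 263 MB in memory block 9; 249 MB remain.
Put 151 MB in memory block 2; 26 MB remain.
Put 131 MB in memory block 1; 15 MB remain.
Put 121 MB in memory block 3; 68 MB remain.
Put 105 MB in memory block 4; 90 MB remain.
Put 94 MB in memory block 5; 129 MB remain.
Put 68 MB in memory block 3; 0 MB remain.
Put 63 MB in memory block 4; 27 MB remain.
Put 45 MB in memory block 5; 84 MB remain.
Put 44 MB in memory block 5; 40 MB remain.
9 memory blocks × 512 MB = 4608 MB; used 3564 MB; unused 1044 MB.

1044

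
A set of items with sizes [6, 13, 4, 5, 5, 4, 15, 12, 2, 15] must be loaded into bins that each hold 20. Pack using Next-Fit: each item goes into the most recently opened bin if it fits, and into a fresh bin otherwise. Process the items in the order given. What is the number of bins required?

bin 1: place 6, 14 left
bin 1: place 13, 1 left
bin 2: place 4, 16 left
bin 2: place 5, 11 left
bin 2: place 5, 6 left
bin 2: place 4, 2 left
bin 3: place 15, 5 left
bin 4: place 12, 8 left
bin 4: place 2, 6 left
bin 5: place 15, 5 left
Final bins: [6,13] [4,5,5,4] [15] [12,2] [15].

5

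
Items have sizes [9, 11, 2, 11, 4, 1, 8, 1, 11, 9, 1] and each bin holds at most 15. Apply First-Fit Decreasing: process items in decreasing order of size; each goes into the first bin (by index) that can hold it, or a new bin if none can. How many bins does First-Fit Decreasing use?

Sorted descending: 11, 11, 11, 9, 9, 8, 4, 2, 1, 1, 1.
11 → bin 1 (remaining 4)
11 → bin 2 (remaining 4)
11 → bin 3 (remaining 4)
9 → bin 4 (remaining 6)
9 → bin 5 (remaining 6)
8 → bin 6 (remaining 7)
4 → bin 1 (remaining 0)
2 → bin 2 (remaining 2)
1 → bin 2 (remaining 1)
1 → bin 2 (remaining 0)
1 → bin 3 (remaining 3)

6 bins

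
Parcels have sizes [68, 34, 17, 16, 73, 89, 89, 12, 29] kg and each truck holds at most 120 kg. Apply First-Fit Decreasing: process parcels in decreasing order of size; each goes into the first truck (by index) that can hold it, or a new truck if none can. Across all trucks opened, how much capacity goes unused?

Sorted descending: 89, 89, 73, 68, 34, 29, 17, 16, 12.
89 kg → truck 1 (remaining 31 kg)
89 kg → truck 2 (remaining 31 kg)
73 kg → truck 3 (remaining 47 kg)
68 kg → truck 4 (remaining 52 kg)
34 kg → truck 3 (remaining 13 kg)
29 kg → truck 1 (remaining 2 kg)
17 kg → truck 2 (remaining 14 kg)
16 kg → truck 4 (remaining 36 kg)
12 kg → truck 2 (remaining 2 kg)
4 trucks × 120 kg = 480 kg; used 427 kg; unused 53 kg.

53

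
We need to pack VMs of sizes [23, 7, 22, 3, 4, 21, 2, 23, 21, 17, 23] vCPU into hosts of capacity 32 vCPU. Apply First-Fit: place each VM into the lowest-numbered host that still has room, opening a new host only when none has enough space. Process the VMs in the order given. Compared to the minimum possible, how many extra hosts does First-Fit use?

First-Fit: [23,7,2] [22,3,4] [21] [23] [21] [17] [23] → 7 hosts.
7 VMs exceed 16 vCPU (half the capacity), and no two of those can share a host, so at least 7 hosts are needed.
So 7 is already optimal.

0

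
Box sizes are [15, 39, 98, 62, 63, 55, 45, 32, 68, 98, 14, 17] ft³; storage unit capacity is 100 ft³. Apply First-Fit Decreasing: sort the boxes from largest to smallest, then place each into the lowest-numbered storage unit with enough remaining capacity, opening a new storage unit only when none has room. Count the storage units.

7

Sorted descending: 98, 98, 68, 63, 62, 55, 45, 39, 32, 17, 15, 14.
storage unit 1: place 98 ft³, 2 ft³ left
storage unit 2: place 98 ft³, 2 ft³ left
storage unit 3: place 68 ft³, 32 ft³ left
storage unit 4: place 63 ft³, 37 ft³ left
storage unit 5: place 62 ft³, 38 ft³ left
storage unit 6: place 55 ft³, 45 ft³ left
storage unit 6: place 45 ft³, 0 ft³ left
storage unit 7: place 39 ft³, 61 ft³ left
storage unit 3: place 32 ft³, 0 ft³ left
storage unit 4: place 17 ft³, 20 ft³ left
storage unit 4: place 15 ft³, 5 ft³ left
storage unit 5: place 14 ft³, 24 ft³ left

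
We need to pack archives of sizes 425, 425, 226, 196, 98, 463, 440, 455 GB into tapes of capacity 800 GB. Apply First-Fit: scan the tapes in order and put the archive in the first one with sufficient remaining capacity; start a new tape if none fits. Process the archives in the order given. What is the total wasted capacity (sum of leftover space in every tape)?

1272

tape 1: place 425 GB, 375 GB left
tape 2: place 425 GB, 375 GB left
tape 1: place 226 GB, 149 GB left
tape 2: place 196 GB, 179 GB left
tape 1: place 98 GB, 51 GB left
tape 3: place 463 GB, 337 GB left
tape 4: place 440 GB, 360 GB left
tape 5: place 455 GB, 345 GB left
5 tapes × 800 GB = 4000 GB; used 2728 GB; unused 1272 GB.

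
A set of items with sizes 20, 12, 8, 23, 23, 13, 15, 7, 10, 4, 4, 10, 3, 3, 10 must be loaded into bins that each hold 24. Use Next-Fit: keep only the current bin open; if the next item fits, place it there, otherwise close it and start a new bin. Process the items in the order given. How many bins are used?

20 → bin 1 (remaining 4)
12 → bin 2 (remaining 12)
8 → bin 2 (remaining 4)
23 → bin 3 (remaining 1)
23 → bin 4 (remaining 1)
13 → bin 5 (remaining 11)
15 → bin 6 (remaining 9)
7 → bin 6 (remaining 2)
10 → bin 7 (remaining 14)
4 → bin 7 (remaining 10)
4 → bin 7 (remaining 6)
10 → bin 8 (remaining 14)
3 → bin 8 (remaining 11)
3 → bin 8 (remaining 8)
10 → bin 9 (remaining 14)
Final bins: [20] [12,8] [23] [23] [13] [15,7] [10,4,4] [10,3,3] [10].

9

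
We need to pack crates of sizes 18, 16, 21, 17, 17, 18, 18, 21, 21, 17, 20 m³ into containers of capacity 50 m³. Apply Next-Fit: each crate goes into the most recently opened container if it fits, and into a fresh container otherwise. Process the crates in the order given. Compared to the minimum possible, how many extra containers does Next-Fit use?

Next-Fit: [18,16] [21,17] [17,18] [18,21] [21,17] [20] → 6 containers.
Total size 204 m³; any packing needs at least ⌈204/50⌉ = 5 containers.
An optimal packing achieves that bound: [21,21] [21,20] [18,18] [18,17] [17,17,16] → 5 containers.
Excess: 6 − 5 = 1.

1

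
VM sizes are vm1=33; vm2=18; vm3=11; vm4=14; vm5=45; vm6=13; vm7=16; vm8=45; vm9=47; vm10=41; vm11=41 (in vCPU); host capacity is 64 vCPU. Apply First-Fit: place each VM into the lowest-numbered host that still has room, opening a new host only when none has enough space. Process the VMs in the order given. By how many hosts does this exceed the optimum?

1

First-Fit: [33,18,11] [14,45] [13,16] [45] [47] [41] [41] → 7 hosts.
Total size 324 vCPU; any packing needs at least ⌈324/64⌉ = 6 hosts.
An optimal packing achieves that bound: [47,16] [45,18] [45,14] [41,13] [41,11] [33] → 6 hosts.
Excess: 7 − 6 = 1.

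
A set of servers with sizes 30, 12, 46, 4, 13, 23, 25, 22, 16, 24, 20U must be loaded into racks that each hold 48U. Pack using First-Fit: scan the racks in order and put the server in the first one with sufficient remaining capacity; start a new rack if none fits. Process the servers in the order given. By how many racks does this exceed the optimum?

1

First-Fit: [30,12,4] [46] [13,23] [25,22] [16,24] [20] → 6 racks.
Total size 235U; any packing needs at least ⌈235/48⌉ = 5 racks.
An optimal packing achieves that bound: [46] [30,13,4] [25,23] [24,22] [20,16,12] → 5 racks.
Excess: 6 − 5 = 1.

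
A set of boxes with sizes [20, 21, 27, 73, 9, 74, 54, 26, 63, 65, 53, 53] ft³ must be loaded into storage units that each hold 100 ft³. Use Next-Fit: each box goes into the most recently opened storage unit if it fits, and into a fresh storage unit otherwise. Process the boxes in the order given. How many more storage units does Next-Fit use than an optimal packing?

Next-Fit: [20,21,27] [73,9] [74] [54,26] [63] [65] [53] [53] → 8 storage units.
7 boxes exceed 50 ft³ (half the capacity), and no two of those can share a storage unit, so at least 7 storage units are needed.
An optimal packing achieves that bound: [74,26] [73,27] [65,21,9] [63,20] [54] [53] [53] → 7 storage units.
Excess: 8 − 7 = 1.

1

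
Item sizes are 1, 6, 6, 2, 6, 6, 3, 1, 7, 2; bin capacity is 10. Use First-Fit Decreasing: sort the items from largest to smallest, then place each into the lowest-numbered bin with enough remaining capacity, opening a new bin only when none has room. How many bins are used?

5

Sorted descending: 7, 6, 6, 6, 6, 3, 2, 2, 1, 1.
bin 1: place 7, 3 left
bin 2: place 6, 4 left
bin 3: place 6, 4 left
bin 4: place 6, 4 left
bin 5: place 6, 4 left
bin 1: place 3, 0 left
bin 2: place 2, 2 left
bin 2: place 2, 0 left
bin 3: place 1, 3 left
bin 3: place 1, 2 left
Final bins: [7,3] [6,2,2] [6,1,1] [6] [6].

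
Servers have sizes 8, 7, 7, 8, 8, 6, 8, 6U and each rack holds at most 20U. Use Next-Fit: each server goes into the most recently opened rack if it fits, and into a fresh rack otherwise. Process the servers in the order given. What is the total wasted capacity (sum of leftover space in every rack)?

Put 8U in rack 1; 12U remain.
Put 7U in rack 1; 5U remain.
Put 7U in rack 2; 13U remain.
Put 8U in rack 2; 5U remain.
Put 8U in rack 3; 12U remain.
Put 6U in rack 3; 6U remain.
Put 8U in rack 4; 12U remain.
Put 6U in rack 4; 6U remain.
4 racks × 20U = 80U; used 58U; unused 22U.

22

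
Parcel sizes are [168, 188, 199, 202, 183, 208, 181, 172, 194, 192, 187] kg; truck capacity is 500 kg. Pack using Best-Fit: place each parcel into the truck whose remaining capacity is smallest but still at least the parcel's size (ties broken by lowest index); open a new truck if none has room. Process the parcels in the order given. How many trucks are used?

168 kg → truck 1 (remaining 332 kg)
188 kg → truck 1 (remaining 144 kg)
199 kg → truck 2 (remaining 301 kg)
202 kg → truck 2 (remaining 99 kg)
183 kg → truck 3 (remaining 317 kg)
208 kg → truck 3 (remaining 109 kg)
181 kg → truck 4 (remaining 319 kg)
172 kg → truck 4 (remaining 147 kg)
194 kg → truck 5 (remaining 306 kg)
192 kg → truck 5 (remaining 114 kg)
187 kg → truck 6 (remaining 313 kg)

6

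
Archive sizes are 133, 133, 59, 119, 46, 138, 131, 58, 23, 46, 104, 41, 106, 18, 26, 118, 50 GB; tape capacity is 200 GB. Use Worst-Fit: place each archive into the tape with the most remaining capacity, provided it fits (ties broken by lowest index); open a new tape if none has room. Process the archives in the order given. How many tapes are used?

8 tapes

Put 133 GB in tape 1; 67 GB remain.
Put 133 GB in tape 2; 67 GB remain.
Put 59 GB in tape 1; 8 GB remain.
Put 119 GB in tape 3; 81 GB remain.
Put 46 GB in tape 3; 35 GB remain.
Put 138 GB in tape 4; 62 GB remain.
Put 131 GB in tape 5; 69 GB remain.
Put 58 GB in tape 5; 11 GB remain.
Put 23 GB in tape 2; 44 GB remain.
Put 46 GB in tape 4; 16 GB remain.
Put 104 GB in tape 6; 96 GB remain.
Put 41 GB in tape 6; 55 GB remain.
Put 106 GB in tape 7; 94 GB remain.
Put 18 GB in tape 7; 76 GB remain.
Put 26 GB in tape 7; 50 GB remain.
Put 118 GB in tape 8; 82 GB remain.
Put 50 GB in tape 8; 32 GB remain.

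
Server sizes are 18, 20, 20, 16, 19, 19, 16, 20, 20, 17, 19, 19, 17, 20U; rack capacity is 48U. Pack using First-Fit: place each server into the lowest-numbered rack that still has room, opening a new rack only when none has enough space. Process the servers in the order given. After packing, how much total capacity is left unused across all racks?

rack 1: place 18U, 30U left
rack 1: place 20U, 10U left
rack 2: place 20U, 28U left
rack 2: place 16U, 12U left
rack 3: place 19U, 29U left
rack 3: place 19U, 10U left
rack 4: place 16U, 32U left
rack 4: place 20U, 12U left
rack 5: place 20U, 28U left
rack 5: place 17U, 11U left
rack 6: place 19U, 29U left
rack 6: place 19U, 10U left
rack 7: place 17U, 31U left
rack 7: place 20U, 11U left
7 racks × 48U = 336U; used 260U; unused 76U.

76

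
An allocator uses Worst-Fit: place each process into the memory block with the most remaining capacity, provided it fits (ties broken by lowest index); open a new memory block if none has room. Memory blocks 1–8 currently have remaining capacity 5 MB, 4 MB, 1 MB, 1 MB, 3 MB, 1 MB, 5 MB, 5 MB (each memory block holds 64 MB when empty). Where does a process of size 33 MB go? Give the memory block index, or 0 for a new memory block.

0

No memory block has ≥ 33 MB free, so a new memory block is opened.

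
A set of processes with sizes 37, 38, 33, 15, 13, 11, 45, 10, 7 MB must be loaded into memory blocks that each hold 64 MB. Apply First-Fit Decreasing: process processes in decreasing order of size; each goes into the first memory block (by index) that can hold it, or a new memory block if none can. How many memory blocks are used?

4 memory blocks

Sorted descending: 45, 38, 37, 33, 15, 13, 11, 10, 7.
Put 45 MB in memory block 1; 19 MB remain.
Put 38 MB in memory block 2; 26 MB remain.
Put 37 MB in memory block 3; 27 MB remain.
Put 33 MB in memory block 4; 31 MB remain.
Put 15 MB in memory block 1; 4 MB remain.
Put 13 MB in memory block 2; 13 MB remain.
Put 11 MB in memory block 2; 2 MB remain.
Put 10 MB in memory block 3; 17 MB remain.
Put 7 MB in memory block 3; 10 MB remain.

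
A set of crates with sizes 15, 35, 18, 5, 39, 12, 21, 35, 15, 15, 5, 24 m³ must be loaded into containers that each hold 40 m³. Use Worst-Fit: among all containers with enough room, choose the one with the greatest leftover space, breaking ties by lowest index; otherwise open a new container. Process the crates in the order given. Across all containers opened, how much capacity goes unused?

container 1: place 15 m³, 25 m³ left
container 2: place 35 m³, 5 m³ left
container 1: place 18 m³, 7 m³ left
container 1: place 5 m³, 2 m³ left
container 3: place 39 m³, 1 m³ left
container 4: place 12 m³, 28 m³ left
container 4: place 21 m³, 7 m³ left
container 5: place 35 m³, 5 m³ left
container 6: place 15 m³, 25 m³ left
container 6: place 15 m³, 10 m³ left
container 6: place 5 m³, 5 m³ left
container 7: place 24 m³, 16 m³ left
7 containers × 40 m³ = 280 m³; used 239 m³; unused 41 m³.

41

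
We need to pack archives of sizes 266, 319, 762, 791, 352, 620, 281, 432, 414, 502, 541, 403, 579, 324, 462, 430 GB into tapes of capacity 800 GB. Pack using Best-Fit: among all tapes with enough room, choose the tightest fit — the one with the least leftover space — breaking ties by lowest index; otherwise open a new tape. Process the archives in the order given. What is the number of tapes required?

tape 1: place 266 GB, 534 GB left
tape 1: place 319 GB, 215 GB left
tape 2: place 762 GB, 38 GB left
tape 3: place 791 GB, 9 GB left
tape 4: place 352 GB, 448 GB left
tape 5: place 620 GB, 180 GB left
tape 4: place 281 GB, 167 GB left
tape 6: place 432 GB, 368 GB left
tape 7: place 414 GB, 386 GB left
tape 8: place 502 GB, 298 GB left
tape 9: place 541 GB, 259 GB left
tape 10: place 403 GB, 397 GB left
tape 11: place 579 GB, 221 GB left
tape 6: place 324 GB, 44 GB left
tape 12: place 462 GB, 338 GB left
tape 13: place 430 GB, 370 GB left

13 tapes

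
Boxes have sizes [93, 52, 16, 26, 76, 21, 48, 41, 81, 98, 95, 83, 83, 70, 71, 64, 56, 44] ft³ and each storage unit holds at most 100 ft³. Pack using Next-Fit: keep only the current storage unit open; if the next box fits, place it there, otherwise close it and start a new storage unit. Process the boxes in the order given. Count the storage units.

13

storage unit 1: place 93 ft³, 7 ft³ left
storage unit 2: place 52 ft³, 48 ft³ left
storage unit 2: place 16 ft³, 32 ft³ left
storage unit 2: place 26 ft³, 6 ft³ left
storage unit 3: place 76 ft³, 24 ft³ left
storage unit 3: place 21 ft³, 3 ft³ left
storage unit 4: place 48 ft³, 52 ft³ left
storage unit 4: place 41 ft³, 11 ft³ left
storage unit 5: place 81 ft³, 19 ft³ left
storage unit 6: place 98 ft³, 2 ft³ left
storage unit 7: place 95 ft³, 5 ft³ left
storage unit 8: place 83 ft³, 17 ft³ left
storage unit 9: place 83 ft³, 17 ft³ left
storage unit 10: place 70 ft³, 30 ft³ left
storage unit 11: place 71 ft³, 29 ft³ left
storage unit 12: place 64 ft³, 36 ft³ left
storage unit 13: place 56 ft³, 44 ft³ left
storage unit 13: place 44 ft³, 0 ft³ left
Final storage units: [93] [52,16,26] [76,21] [48,41] [81] [98] [95] [83] [83] [70] [71] [64] [56,44].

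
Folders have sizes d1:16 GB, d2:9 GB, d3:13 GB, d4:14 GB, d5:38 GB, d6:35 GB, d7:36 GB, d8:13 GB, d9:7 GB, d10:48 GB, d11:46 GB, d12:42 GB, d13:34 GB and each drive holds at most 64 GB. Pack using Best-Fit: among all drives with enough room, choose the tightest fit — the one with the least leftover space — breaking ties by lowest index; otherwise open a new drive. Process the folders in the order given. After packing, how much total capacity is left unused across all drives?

161

Put d1 (16 GB) in drive 1; 48 GB remain.
Put d2 (9 GB) in drive 1; 39 GB remain.
Put d3 (13 GB) in drive 1; 26 GB remain.
Put d4 (14 GB) in drive 1; 12 GB remain.
Put d5 (38 GB) in drive 2; 26 GB remain.
Put d6 (35 GB) in drive 3; 29 GB remain.
Put d7 (36 GB) in drive 4; 28 GB remain.
Put d8 (13 GB) in drive 2; 13 GB remain.
Put d9 (7 GB) in drive 1; 5 GB remain.
Put d10 (48 GB) in drive 5; 16 GB remain.
Put d11 (46 GB) in drive 6; 18 GB remain.
Put d12 (42 GB) in drive 7; 22 GB remain.
Put d13 (34 GB) in drive 8; 30 GB remain.
8 drives × 64 GB = 512 GB; used 351 GB; unused 161 GB.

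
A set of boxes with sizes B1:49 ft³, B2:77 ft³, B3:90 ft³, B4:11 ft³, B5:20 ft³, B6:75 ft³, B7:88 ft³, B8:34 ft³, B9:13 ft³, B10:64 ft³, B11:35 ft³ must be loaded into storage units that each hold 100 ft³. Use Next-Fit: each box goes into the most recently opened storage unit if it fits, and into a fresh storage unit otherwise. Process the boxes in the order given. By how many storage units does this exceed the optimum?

Next-Fit: [49] [77] [90] [11,20] [75] [88] [34,13] [64,35] → 8 storage units.
Total size 556 ft³; any packing needs at least ⌈556/100⌉ = 6 storage units.
An optimal packing achieves that bound: [90] [88,11] [77,20] [75,13] [64,35] [49,34] → 6 storage units.
Excess: 8 − 6 = 2.

2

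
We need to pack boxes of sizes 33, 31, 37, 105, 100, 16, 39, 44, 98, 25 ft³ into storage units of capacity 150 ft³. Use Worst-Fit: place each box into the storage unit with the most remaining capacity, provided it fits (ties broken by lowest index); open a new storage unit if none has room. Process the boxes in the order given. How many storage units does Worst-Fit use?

4

33 ft³ → storage unit 1 (remaining 117 ft³)
31 ft³ → storage unit 1 (remaining 86 ft³)
37 ft³ → storage unit 1 (remaining 49 ft³)
105 ft³ → storage unit 2 (remaining 45 ft³)
100 ft³ → storage unit 3 (remaining 50 ft³)
16 ft³ → storage unit 3 (remaining 34 ft³)
39 ft³ → storage unit 1 (remaining 10 ft³)
44 ft³ → storage unit 2 (remaining 1 ft³)
98 ft³ → storage unit 4 (remaining 52 ft³)
25 ft³ → storage unit 4 (remaining 27 ft³)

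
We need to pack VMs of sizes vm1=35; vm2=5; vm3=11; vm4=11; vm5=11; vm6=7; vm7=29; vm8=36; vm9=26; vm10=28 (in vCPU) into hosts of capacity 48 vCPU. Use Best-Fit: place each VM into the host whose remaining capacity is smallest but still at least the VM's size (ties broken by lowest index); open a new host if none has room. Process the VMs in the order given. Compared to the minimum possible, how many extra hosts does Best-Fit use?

Best-Fit: [35,5,7] [11,11,11] [29] [36] [26] [28] → 6 hosts.
Total size 199 vCPU; any packing needs at least ⌈199/48⌉ = 5 hosts.
An optimal packing achieves that bound: [36,11] [35,11] [29,11,7] [28,5] [26] → 5 hosts.
Excess: 6 − 5 = 1.

1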